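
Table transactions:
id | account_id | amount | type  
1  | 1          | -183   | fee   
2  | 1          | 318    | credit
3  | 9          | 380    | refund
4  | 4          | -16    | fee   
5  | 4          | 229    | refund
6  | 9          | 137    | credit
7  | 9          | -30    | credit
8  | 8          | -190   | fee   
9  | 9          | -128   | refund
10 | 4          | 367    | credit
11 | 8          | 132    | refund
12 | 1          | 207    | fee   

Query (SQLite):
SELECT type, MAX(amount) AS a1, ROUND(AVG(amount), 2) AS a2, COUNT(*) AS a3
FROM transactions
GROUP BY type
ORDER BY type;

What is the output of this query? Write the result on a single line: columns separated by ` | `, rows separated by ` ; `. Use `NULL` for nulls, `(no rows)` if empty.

Group transactions by type.
Per group compute: MAX(amount), ROUND(AVG(amount), 2), COUNT(*).
  credit: ids {2, 6, 7, 10} → MAX(amount)=367, ROUND(AVG(amount), 2)=198, COUNT(*)=4
  fee: ids {1, 4, 8, 12} → MAX(amount)=207, ROUND(AVG(amount), 2)=-45.5, COUNT(*)=4
  refund: ids {3, 5, 9, 11} → MAX(amount)=380, ROUND(AVG(amount), 2)=153.25, COUNT(*)=4

credit | 367 | 198 | 4 ; fee | 207 | -45.5 | 4 ; refund | 380 | 153.25 | 4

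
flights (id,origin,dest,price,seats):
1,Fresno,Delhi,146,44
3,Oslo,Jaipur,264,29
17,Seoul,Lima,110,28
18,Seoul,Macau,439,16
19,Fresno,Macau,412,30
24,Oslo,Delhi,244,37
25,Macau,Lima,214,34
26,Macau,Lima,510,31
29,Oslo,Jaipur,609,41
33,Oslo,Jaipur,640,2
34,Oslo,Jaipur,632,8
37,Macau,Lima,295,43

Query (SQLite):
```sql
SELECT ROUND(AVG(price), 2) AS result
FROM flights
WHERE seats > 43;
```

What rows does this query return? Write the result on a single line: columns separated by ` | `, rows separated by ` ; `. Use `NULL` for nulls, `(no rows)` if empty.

Rows where seats > 43 → price values: [146].
AVG = 146 / 1 (rounded to 2 dp).

146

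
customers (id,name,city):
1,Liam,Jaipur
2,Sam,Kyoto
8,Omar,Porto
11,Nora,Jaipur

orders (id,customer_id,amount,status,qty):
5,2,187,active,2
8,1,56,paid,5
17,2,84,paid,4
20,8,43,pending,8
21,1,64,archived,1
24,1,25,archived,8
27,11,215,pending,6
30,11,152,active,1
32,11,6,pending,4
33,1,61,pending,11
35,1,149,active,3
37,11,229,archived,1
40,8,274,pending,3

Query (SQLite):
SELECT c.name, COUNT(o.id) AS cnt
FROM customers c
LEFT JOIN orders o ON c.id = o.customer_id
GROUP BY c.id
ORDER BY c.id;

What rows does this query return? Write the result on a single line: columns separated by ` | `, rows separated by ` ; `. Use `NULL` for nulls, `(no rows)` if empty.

LEFT JOIN keeps every customers row; unmatched ones get NULL for orders columns.
Group by customers.id and compute COUNT(o.id). COUNT(col) of an all-NULL group is 0.
  1: ids {8, 21, 24, 33, 35} → COUNT(o.id)=5
  2: ids {5, 17} → COUNT(o.id)=2
  8: ids {20, 40} → COUNT(o.id)=2
  11: ids {27, 30, 32, 37} → COUNT(o.id)=4

Liam | 5 ; Sam | 2 ; Omar | 2 ; Nora | 4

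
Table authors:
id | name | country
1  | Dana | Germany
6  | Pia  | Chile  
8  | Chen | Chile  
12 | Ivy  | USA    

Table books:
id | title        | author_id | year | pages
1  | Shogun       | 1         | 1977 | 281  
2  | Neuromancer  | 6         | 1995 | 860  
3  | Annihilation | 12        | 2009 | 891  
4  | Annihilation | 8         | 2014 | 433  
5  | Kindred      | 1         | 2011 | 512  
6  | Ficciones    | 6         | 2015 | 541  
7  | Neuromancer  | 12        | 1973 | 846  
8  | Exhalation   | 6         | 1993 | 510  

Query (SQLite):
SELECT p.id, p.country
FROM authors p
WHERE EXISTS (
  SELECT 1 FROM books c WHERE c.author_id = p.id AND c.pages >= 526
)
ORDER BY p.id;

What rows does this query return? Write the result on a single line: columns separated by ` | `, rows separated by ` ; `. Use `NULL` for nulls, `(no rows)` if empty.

6 | Chile ; 12 | USA

For each authors row, check whether any books with matching author_id has pages >= 526.
Keep rows where that is true.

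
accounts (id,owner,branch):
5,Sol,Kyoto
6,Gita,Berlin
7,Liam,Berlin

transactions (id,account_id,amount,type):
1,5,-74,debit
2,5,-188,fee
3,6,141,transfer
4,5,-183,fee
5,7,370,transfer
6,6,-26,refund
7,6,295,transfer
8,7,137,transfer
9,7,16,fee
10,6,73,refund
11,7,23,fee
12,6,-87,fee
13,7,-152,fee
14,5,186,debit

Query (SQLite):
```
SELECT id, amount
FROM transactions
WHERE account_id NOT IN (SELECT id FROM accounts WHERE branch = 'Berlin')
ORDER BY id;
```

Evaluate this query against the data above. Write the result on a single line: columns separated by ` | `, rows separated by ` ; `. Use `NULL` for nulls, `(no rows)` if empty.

1 | -74 ; 2 | -188 ; 4 | -183 ; 14 | 186

Inner query: accounts.id where branch = 'Berlin'.
Outer: keep transactions rows whose account_id is not in that set.
Inner query → {6, 7}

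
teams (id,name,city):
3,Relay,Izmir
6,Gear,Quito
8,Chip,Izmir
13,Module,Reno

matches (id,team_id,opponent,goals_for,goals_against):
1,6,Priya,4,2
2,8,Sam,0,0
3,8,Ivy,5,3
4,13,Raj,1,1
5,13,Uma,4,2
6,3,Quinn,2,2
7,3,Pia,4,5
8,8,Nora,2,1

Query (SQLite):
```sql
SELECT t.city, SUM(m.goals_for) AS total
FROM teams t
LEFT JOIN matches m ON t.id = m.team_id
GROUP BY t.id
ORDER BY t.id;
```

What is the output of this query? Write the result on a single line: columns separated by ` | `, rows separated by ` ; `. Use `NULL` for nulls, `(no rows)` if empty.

LEFT JOIN keeps every teams row; unmatched ones get NULL for matches columns.
Group by teams.id and compute SUM(m.goals_for). SUM over an all-NULL group is NULL.
  3: ids {6, 7} → SUM(m.goals_for)=6
  6: ids {1} → SUM(m.goals_for)=4
  8: ids {2, 3, 8} → SUM(m.goals_for)=7
  13: ids {4, 5} → SUM(m.goals_for)=5

Izmir | 6 ; Quito | 4 ; Izmir | 7 ; Reno | 5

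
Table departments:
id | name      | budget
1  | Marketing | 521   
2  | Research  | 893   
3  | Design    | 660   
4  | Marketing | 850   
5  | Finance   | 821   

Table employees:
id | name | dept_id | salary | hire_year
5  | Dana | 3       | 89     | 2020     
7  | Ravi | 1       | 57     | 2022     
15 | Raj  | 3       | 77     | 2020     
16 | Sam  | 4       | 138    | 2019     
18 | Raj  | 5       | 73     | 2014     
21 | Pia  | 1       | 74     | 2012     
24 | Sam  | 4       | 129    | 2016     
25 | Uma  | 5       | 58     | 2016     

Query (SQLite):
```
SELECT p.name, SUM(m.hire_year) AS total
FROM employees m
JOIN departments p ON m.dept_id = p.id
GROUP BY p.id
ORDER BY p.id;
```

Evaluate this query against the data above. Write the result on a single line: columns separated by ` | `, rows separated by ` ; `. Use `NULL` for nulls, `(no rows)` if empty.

Marketing | 4034 ; Design | 4040 ; Marketing | 4035 ; Finance | 4030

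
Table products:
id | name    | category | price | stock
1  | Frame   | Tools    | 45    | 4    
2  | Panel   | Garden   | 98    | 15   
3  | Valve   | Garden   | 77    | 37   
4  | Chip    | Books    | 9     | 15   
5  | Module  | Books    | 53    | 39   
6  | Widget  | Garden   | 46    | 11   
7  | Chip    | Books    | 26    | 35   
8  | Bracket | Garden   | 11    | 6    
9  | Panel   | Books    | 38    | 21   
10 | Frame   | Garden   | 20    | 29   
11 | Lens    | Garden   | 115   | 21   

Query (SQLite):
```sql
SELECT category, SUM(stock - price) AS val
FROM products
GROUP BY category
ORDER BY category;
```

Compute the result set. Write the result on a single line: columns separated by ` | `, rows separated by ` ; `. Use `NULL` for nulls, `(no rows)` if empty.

For each row compute stock - price.
Group by category; take SUM of the expression per group.
  Books: ids {4, 5, 7, 9} → SUM(stock - price)=-16
  Garden: ids {2, 3, 6, 8, 10, 11} → SUM(stock - price)=-248
  Tools: ids {1} → SUM(stock - price)=-41

Books | -16 ; Garden | -248 ; Tools | -41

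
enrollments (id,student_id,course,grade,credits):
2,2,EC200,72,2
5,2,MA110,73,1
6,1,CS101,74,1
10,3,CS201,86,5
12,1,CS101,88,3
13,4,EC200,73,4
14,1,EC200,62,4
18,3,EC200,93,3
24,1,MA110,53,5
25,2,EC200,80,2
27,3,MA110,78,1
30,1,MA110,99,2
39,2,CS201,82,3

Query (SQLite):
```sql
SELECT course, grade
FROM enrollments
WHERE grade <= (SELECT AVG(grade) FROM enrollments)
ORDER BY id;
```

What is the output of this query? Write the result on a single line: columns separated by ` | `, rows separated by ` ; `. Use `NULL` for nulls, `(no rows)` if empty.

Scalar subquery: AVG(grade) over all enrollments rows = 77.923077 (≈; comparison uses full precision).
Keep rows where grade <= that value.

EC200 | 72 ; MA110 | 73 ; CS101 | 74 ; EC200 | 73 ; EC200 | 62 ; MA110 | 53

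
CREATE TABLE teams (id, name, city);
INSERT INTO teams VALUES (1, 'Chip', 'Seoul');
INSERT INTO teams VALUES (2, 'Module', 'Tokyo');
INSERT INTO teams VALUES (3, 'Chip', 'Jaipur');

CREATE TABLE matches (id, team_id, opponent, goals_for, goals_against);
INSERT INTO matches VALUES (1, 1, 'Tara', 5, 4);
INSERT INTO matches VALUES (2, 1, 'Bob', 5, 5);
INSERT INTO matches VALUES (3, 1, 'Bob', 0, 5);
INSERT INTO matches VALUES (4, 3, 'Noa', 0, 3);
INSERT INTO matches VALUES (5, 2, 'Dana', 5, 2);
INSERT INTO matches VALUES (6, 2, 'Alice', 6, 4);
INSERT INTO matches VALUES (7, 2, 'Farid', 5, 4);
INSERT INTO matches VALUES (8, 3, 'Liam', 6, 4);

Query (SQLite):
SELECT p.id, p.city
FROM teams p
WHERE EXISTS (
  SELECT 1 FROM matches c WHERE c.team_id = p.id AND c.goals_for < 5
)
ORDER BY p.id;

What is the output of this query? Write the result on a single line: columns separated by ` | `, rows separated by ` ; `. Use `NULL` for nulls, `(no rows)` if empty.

1 | Seoul ; 3 | Jaipur

For each teams row, check whether any matches with matching team_id has goals_for < 5.
Keep rows where that is true.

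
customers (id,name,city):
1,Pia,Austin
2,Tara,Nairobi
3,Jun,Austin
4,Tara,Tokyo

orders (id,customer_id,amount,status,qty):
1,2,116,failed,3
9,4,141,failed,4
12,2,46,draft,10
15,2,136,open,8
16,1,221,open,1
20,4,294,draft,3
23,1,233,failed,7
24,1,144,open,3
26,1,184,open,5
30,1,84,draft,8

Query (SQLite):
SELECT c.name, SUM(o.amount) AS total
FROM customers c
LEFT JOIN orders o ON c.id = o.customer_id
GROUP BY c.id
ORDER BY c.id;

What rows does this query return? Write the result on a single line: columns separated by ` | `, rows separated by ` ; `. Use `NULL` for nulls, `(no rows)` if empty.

LEFT JOIN keeps every customers row; unmatched ones get NULL for orders columns.
Group by customers.id and compute SUM(o.amount). SUM over an all-NULL group is NULL.
  1: ids {16, 23, 24, 26, 30} → SUM(o.amount)=866
  2: ids {1, 12, 15} → SUM(o.amount)=298
  3: ids {—} → SUM(o.amount)=NULL
  4: ids {9, 20} → SUM(o.amount)=435

Pia | 866 ; Tara | 298 ; Jun | NULL ; Tara | 435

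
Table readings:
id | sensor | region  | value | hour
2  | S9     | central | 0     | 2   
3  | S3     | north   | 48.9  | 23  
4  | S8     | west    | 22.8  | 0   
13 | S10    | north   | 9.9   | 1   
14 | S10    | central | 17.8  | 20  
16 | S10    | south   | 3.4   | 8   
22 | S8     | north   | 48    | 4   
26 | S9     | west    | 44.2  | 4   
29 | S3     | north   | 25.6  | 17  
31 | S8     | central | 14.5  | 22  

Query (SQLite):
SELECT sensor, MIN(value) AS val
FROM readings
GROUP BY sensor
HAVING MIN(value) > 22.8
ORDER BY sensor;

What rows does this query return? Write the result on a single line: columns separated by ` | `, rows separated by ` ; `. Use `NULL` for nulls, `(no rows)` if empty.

Partition readings by sensor; compute MIN(value) within each group.
HAVING: keep groups where MIN(value) > 22.8.
  S10: ids {13, 14, 16} → MIN(value)=3.4
  S3: ids {3, 29} → MIN(value)=25.6
  S8: ids {4, 22, 31} → MIN(value)=14.5
  S9: ids {2, 26} → MIN(value)=0

S3 | 25.6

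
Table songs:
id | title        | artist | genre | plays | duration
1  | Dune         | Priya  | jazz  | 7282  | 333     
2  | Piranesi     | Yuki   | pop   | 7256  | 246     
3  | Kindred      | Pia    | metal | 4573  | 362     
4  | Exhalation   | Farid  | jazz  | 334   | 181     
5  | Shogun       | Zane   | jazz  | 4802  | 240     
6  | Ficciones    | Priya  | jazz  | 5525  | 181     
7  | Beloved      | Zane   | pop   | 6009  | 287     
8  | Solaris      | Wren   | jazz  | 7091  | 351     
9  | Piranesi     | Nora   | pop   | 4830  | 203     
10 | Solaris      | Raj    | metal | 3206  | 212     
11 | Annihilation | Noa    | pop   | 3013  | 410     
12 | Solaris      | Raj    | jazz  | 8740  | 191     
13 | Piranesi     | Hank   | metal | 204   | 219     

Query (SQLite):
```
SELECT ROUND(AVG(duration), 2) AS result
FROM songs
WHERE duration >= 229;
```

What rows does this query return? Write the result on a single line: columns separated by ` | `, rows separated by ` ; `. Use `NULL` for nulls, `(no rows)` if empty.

318.43

Rows where duration >= 229 → duration values: [333, 246, 362, 240, 287, 351, 410].
AVG = 2229 / 7 (rounded to 2 dp).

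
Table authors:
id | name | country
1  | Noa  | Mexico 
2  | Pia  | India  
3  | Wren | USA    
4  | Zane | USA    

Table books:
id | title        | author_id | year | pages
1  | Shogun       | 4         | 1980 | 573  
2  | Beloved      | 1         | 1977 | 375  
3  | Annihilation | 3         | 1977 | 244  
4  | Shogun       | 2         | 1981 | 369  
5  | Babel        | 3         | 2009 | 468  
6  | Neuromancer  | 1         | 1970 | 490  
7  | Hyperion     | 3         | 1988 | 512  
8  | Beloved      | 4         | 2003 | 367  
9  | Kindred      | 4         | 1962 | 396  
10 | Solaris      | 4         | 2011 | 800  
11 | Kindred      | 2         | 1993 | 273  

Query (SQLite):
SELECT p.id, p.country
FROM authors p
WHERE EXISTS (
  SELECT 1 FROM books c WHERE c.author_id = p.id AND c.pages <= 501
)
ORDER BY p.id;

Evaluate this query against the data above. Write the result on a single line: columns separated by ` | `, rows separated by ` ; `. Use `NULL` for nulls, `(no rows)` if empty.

For each authors row, check whether any books with matching author_id has pages <= 501.
Keep rows where that is true.

1 | Mexico ; 2 | India ; 3 | USA ; 4 | USA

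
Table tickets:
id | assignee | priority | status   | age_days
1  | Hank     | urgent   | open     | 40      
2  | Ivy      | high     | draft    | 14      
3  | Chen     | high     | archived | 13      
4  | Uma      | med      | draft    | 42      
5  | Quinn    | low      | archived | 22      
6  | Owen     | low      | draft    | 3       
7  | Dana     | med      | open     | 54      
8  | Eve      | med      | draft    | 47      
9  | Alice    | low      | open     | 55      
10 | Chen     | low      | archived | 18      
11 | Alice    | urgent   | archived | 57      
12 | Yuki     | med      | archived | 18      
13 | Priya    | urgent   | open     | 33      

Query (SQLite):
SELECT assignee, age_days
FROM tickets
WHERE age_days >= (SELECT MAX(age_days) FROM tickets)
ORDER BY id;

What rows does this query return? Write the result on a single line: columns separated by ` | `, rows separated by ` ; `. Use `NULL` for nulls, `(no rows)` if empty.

Alice | 57

Scalar subquery: MAX(age_days) over all tickets rows = 57.
Keep rows where age_days >= that value.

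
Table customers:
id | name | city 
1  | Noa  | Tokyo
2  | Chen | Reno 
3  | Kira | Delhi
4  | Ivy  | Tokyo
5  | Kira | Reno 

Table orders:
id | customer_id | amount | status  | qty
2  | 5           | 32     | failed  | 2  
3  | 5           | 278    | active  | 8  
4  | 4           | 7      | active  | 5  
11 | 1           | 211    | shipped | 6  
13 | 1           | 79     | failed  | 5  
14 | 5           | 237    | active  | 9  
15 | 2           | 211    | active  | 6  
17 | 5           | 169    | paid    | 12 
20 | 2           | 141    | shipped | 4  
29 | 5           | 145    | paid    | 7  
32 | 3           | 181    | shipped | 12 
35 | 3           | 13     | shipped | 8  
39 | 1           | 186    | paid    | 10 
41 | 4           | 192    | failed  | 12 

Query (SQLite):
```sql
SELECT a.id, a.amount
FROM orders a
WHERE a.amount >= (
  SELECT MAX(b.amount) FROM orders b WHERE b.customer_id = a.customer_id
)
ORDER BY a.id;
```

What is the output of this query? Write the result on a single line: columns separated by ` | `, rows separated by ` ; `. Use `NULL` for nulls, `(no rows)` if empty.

For each orders row a, compute MAX(amount) over rows sharing a.customer_id.
Keep row a if a.amount >= that per-group MAX.
  customer_id=1: MAX(amount) = 211
  customer_id=2: MAX(amount) = 211
  customer_id=3: MAX(amount) = 181
  customer_id=4: MAX(amount) = 192
  customer_id=5: MAX(amount) = 278

3 | 278 ; 11 | 211 ; 15 | 211 ; 32 | 181 ; 41 | 192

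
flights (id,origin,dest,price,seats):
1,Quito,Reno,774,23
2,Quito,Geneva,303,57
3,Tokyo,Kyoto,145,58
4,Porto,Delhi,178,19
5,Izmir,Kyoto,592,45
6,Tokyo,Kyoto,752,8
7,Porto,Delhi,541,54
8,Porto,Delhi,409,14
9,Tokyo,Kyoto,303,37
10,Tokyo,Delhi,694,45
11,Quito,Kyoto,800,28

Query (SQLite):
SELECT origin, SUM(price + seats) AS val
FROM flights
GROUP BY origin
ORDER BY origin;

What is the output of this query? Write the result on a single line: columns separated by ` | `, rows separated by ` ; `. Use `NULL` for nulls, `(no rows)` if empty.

Izmir | 637 ; Porto | 1215 ; Quito | 1985 ; Tokyo | 2042

For each row compute price + seats.
Group by origin; take SUM of the expression per group.
  Izmir: ids {5} → SUM(price + seats)=637
  Porto: ids {4, 7, 8} → SUM(price + seats)=1215
  Quito: ids {1, 2, 11} → SUM(price + seats)=1985
  Tokyo: ids {3, 6, 9, 10} → SUM(price + seats)=2042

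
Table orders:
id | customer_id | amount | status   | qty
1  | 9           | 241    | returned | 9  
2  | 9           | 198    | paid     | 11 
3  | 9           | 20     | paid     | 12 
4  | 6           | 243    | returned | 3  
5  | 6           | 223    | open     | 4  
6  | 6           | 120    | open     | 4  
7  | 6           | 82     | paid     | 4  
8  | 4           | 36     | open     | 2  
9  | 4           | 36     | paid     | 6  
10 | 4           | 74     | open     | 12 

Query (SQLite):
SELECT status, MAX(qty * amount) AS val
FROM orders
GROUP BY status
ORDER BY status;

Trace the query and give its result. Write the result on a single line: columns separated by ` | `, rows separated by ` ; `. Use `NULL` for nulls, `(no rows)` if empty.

open | 892 ; paid | 2178 ; returned | 2169

For each row compute qty * amount.
Group by status; take MAX of the expression per group.
  open: ids {5, 6, 8, 10} → MAX(qty * amount)=892
  paid: ids {2, 3, 7, 9} → MAX(qty * amount)=2178
  returned: ids {1, 4} → MAX(qty * amount)=2169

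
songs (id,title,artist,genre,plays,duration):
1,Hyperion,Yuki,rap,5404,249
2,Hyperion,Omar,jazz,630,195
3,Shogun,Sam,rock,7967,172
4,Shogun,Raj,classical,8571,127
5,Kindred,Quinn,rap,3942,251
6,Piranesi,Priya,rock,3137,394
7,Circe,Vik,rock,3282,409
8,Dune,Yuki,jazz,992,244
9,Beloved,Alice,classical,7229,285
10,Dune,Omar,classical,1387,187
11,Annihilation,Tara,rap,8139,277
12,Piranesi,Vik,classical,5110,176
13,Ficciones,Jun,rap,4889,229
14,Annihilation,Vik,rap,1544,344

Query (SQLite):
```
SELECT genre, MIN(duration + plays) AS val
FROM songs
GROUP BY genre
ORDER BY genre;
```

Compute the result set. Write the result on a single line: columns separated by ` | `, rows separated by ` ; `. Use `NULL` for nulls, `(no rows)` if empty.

For each row compute duration + plays.
Group by genre; take MIN of the expression per group.
  classical: ids {4, 9, 10, 12} → MIN(duration + plays)=1574
  jazz: ids {2, 8} → MIN(duration + plays)=825
  rap: ids {1, 5, 11, 13, 14} → MIN(duration + plays)=1888
  rock: ids {3, 6, 7} → MIN(duration + plays)=3531

classical | 1574 ; jazz | 825 ; rap | 1888 ; rock | 3531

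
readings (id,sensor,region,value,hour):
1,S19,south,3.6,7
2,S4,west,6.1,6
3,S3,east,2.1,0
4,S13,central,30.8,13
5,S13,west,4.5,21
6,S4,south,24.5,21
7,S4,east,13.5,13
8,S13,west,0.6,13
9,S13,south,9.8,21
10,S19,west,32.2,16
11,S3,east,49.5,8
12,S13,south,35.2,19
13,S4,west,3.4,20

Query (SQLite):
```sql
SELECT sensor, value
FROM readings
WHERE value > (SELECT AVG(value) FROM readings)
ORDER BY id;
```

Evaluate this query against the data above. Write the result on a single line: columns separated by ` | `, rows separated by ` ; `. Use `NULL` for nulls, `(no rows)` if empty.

S13 | 30.8 ; S4 | 24.5 ; S19 | 32.2 ; S3 | 49.5 ; S13 | 35.2

Scalar subquery: AVG(value) over all readings rows = 16.6.
Keep rows where value > that value.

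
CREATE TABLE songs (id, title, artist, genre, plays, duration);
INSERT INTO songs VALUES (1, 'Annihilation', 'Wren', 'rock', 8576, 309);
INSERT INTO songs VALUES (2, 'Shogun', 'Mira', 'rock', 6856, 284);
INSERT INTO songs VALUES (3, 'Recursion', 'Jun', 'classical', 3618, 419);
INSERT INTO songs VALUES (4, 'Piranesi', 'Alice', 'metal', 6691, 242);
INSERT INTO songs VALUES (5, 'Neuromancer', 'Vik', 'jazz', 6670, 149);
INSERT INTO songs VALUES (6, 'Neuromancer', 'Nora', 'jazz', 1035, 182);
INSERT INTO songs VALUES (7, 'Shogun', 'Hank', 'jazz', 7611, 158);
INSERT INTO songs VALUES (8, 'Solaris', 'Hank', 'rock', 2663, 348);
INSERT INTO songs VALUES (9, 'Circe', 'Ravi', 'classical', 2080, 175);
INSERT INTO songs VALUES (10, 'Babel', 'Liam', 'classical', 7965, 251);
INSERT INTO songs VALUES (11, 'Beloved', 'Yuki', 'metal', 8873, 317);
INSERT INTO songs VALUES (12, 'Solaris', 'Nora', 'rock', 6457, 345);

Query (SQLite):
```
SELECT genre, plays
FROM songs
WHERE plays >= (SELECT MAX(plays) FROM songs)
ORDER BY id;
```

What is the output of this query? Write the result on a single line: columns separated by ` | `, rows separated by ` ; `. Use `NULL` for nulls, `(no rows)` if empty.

Scalar subquery: MAX(plays) over all songs rows = 8873.
Keep rows where plays >= that value.

metal | 8873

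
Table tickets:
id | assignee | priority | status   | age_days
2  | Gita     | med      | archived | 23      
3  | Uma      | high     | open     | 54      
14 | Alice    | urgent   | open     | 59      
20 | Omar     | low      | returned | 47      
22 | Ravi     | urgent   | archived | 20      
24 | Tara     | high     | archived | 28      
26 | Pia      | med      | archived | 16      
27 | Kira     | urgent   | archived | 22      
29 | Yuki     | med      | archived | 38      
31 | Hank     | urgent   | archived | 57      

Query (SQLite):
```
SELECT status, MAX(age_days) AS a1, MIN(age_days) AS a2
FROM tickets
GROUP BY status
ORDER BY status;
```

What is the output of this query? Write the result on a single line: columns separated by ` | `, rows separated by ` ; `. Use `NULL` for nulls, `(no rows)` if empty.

archived | 57 | 16 ; open | 59 | 54 ; returned | 47 | 47

Group tickets by status.
Per group compute: MAX(age_days), MIN(age_days).
  archived: ids {2, 22, 24, 26, 27, 29, 31} → MAX(age_days)=57, MIN(age_days)=16
  open: ids {3, 14} → MAX(age_days)=59, MIN(age_days)=54
  returned: ids {20} → MAX(age_days)=47, MIN(age_days)=47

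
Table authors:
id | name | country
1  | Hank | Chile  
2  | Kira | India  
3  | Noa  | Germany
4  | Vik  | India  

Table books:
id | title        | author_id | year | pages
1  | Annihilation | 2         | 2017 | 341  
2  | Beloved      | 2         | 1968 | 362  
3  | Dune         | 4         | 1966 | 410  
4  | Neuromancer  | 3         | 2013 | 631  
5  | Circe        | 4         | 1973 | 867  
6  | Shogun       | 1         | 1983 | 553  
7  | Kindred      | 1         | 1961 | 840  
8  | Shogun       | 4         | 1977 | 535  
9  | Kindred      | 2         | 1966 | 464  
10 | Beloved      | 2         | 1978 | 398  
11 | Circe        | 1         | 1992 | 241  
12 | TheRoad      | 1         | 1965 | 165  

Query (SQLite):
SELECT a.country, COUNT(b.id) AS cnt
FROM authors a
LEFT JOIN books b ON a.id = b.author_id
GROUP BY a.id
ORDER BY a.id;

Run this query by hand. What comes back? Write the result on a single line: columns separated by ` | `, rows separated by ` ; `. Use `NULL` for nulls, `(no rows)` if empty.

LEFT JOIN keeps every authors row; unmatched ones get NULL for books columns.
Group by authors.id and compute COUNT(b.id). COUNT(col) of an all-NULL group is 0.
  1: ids {6, 7, 11, 12} → COUNT(b.id)=4
  2: ids {1, 2, 9, 10} → COUNT(b.id)=4
  3: ids {4} → COUNT(b.id)=1
  4: ids {3, 5, 8} → COUNT(b.id)=3

Chile | 4 ; India | 4 ; Germany | 1 ; India | 3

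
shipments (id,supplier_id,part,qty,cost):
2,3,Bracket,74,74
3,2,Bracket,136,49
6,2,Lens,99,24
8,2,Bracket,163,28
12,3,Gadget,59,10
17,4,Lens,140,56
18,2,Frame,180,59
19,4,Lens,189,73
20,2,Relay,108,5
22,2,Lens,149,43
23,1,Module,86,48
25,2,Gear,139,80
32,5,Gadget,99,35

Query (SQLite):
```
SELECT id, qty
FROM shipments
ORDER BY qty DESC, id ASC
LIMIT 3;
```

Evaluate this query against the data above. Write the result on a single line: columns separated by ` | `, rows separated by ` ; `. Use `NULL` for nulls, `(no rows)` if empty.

Sort by qty desc, tiebreak id asc: (189, id=19), (180, id=18), (163, id=8), (149, id=22), (140, id=17), (139, id=25) …. Take first 3.

19 | 189 ; 18 | 180 ; 8 | 163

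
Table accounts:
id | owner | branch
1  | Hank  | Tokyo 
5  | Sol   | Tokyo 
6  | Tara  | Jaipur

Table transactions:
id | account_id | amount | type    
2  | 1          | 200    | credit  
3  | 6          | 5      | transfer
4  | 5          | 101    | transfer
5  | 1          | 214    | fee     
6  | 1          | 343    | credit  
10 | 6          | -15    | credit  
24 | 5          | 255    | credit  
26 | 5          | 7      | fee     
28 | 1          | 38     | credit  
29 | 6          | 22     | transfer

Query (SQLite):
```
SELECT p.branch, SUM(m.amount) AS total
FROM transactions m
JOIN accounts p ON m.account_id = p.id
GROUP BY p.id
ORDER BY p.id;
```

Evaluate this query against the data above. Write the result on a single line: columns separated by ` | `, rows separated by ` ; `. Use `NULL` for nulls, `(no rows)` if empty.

Tokyo | 795 ; Tokyo | 363 ; Jaipur | 12

Join each transactions row to its accounts via account_id.
Group joined rows by accounts.id; compute SUM(m.amount) per group.
  1: ids {2, 5, 6, 28} → SUM(m.amount)=795
  5: ids {4, 24, 26} → SUM(m.amount)=363
  6: ids {3, 10, 29} → SUM(m.amount)=12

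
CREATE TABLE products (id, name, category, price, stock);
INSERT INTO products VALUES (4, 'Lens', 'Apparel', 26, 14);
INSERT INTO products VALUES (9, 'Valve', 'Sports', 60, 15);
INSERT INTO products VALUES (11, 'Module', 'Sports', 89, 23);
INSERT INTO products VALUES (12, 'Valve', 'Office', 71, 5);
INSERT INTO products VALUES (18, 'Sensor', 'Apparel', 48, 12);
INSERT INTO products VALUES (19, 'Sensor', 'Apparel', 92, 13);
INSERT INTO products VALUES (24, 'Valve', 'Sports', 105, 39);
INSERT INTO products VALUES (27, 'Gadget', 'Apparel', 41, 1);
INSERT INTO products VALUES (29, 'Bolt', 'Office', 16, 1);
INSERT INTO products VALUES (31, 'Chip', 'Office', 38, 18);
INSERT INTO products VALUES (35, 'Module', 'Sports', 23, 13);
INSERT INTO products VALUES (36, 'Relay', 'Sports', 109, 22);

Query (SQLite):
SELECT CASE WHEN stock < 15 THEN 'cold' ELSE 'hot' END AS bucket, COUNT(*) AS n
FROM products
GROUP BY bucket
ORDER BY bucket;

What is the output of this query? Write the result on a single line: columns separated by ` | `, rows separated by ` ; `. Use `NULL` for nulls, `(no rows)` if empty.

Bucket rows by stock < 15 → 'cold' else 'hot'; count each bucket.

cold | 7 ; hot | 5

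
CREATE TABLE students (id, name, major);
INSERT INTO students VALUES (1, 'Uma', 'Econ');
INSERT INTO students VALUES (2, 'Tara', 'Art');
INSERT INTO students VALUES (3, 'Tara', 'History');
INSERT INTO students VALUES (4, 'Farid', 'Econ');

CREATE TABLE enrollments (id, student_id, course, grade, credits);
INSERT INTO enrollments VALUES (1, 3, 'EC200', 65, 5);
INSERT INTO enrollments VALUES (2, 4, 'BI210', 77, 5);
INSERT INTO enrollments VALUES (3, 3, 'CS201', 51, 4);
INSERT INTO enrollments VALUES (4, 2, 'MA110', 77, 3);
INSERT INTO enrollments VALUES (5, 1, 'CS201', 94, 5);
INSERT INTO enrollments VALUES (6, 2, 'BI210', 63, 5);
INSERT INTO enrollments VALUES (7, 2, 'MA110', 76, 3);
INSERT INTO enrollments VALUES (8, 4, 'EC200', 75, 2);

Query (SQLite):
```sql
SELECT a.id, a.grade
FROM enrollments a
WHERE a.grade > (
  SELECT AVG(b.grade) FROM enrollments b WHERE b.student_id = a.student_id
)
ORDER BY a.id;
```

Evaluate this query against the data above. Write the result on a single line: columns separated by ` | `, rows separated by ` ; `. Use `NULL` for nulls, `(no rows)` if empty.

For each enrollments row a, compute AVG(grade) over rows sharing a.student_id.
Keep row a if a.grade > that per-group AVG.
  student_id=1: AVG(grade) = 94.0
  student_id=2: AVG(grade) = 72.0
  student_id=3: AVG(grade) = 58.0
  student_id=4: AVG(grade) = 76.0

1 | 65 ; 2 | 77 ; 4 | 77 ; 7 | 76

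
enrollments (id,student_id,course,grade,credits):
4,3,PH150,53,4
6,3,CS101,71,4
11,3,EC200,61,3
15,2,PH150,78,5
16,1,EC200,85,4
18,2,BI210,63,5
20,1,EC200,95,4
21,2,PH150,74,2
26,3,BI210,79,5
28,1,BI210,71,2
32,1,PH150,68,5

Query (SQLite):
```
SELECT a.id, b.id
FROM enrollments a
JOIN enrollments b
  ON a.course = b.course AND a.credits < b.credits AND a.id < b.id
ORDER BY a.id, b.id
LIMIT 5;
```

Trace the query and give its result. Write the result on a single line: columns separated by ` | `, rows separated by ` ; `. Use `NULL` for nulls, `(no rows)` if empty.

4 | 15 ; 4 | 32 ; 11 | 16 ; 11 | 20 ; 21 | 32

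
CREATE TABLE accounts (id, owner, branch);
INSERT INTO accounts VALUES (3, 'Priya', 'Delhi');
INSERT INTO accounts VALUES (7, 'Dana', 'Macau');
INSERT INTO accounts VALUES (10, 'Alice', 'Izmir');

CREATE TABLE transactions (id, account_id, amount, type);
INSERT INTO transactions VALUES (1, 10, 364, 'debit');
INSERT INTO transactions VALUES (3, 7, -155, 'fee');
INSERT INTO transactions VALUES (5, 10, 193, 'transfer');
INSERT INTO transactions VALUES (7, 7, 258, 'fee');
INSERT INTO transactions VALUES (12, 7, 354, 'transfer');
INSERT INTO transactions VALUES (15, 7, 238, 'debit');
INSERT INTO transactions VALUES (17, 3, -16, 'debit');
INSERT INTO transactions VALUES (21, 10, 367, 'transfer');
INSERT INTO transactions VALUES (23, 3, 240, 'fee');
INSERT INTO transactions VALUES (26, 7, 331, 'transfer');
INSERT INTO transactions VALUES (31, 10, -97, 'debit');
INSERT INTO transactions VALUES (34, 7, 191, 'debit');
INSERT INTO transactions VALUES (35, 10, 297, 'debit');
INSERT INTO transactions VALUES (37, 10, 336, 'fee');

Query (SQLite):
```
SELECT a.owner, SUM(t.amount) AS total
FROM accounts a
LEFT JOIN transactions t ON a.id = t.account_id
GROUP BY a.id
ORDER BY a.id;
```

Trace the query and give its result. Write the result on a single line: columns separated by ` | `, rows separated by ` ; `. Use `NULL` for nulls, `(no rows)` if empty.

Priya | 224 ; Dana | 1217 ; Alice | 1460

LEFT JOIN keeps every accounts row; unmatched ones get NULL for transactions columns.
Group by accounts.id and compute SUM(t.amount). SUM over an all-NULL group is NULL.
  3: ids {17, 23} → SUM(t.amount)=224
  7: ids {3, 7, 12, 15, 26, 34} → SUM(t.amount)=1217
  10: ids {1, 5, 21, 31, 35, 37} → SUM(t.amount)=1460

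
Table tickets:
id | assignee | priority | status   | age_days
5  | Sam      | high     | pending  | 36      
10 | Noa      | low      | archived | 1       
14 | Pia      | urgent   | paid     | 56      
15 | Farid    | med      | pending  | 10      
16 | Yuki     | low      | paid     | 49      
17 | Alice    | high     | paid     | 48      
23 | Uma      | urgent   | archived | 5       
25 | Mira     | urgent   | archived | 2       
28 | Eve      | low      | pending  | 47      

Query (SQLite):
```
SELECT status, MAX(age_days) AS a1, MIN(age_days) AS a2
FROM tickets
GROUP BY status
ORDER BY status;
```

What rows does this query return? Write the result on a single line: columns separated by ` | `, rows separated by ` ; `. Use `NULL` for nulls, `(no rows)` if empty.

archived | 5 | 1 ; paid | 56 | 48 ; pending | 47 | 10

Group tickets by status.
Per group compute: MAX(age_days), MIN(age_days).
  archived: ids {10, 23, 25} → MAX(age_days)=5, MIN(age_days)=1
  paid: ids {14, 16, 17} → MAX(age_days)=56, MIN(age_days)=48
  pending: ids {5, 15, 28} → MAX(age_days)=47, MIN(age_days)=10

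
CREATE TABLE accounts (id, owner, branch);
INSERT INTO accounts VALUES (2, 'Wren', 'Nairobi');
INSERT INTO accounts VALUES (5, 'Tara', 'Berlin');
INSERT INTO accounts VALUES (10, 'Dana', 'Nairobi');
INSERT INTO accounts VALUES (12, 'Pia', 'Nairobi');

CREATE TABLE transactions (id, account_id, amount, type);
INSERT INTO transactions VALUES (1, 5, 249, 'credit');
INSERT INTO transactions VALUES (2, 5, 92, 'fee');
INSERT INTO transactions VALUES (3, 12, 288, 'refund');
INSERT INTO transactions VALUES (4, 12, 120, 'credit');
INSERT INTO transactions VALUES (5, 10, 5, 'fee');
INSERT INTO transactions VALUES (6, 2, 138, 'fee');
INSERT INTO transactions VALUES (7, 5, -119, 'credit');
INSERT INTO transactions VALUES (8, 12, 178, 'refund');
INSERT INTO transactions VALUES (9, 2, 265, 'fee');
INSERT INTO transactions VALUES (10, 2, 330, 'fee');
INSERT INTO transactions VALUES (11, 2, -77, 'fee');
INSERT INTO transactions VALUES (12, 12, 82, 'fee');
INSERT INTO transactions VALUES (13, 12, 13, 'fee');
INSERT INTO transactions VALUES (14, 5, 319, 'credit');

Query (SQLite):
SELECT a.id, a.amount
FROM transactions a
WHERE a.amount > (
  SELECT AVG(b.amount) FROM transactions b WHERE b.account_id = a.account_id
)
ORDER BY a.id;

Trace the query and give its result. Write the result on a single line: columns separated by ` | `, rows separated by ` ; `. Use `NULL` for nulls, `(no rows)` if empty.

For each transactions row a, compute AVG(amount) over rows sharing a.account_id.
Keep row a if a.amount > that per-group AVG.
  account_id=2: AVG(amount) = 164.0
  account_id=5: AVG(amount) = 135.25
  account_id=10: AVG(amount) = 5.0
  account_id=12: AVG(amount) = 136.2

1 | 249 ; 3 | 288 ; 8 | 178 ; 9 | 265 ; 10 | 330 ; 14 | 319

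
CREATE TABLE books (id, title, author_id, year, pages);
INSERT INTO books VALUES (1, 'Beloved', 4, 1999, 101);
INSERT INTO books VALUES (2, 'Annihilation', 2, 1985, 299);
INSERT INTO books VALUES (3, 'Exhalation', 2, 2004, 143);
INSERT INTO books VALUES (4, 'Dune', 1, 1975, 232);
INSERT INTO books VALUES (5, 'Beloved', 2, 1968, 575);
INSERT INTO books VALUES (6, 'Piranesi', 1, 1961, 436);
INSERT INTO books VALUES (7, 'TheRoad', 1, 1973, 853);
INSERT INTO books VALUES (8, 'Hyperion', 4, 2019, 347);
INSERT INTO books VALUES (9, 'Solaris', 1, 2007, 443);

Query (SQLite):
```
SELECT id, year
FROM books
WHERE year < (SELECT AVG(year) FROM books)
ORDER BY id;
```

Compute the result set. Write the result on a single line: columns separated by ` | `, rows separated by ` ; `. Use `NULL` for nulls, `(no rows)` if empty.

2 | 1985 ; 4 | 1975 ; 5 | 1968 ; 6 | 1961 ; 7 | 1973

Scalar subquery: AVG(year) over all books rows = 1987.888889 (≈; comparison uses full precision).
Keep rows where year < that value.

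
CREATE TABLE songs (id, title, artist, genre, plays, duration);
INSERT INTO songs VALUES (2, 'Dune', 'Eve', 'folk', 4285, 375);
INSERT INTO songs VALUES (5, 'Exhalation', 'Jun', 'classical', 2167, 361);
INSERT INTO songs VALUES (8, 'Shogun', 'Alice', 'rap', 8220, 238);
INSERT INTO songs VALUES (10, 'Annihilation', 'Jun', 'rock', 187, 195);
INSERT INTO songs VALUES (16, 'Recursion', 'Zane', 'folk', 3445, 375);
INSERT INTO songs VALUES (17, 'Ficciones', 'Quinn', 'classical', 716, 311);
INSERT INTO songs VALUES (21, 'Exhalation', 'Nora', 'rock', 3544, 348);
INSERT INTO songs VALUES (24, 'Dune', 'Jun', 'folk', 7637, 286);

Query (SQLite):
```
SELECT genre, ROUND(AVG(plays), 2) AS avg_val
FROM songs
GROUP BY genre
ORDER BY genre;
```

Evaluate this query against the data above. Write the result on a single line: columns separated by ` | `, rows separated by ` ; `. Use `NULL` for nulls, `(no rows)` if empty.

classical | 1441.5 ; folk | 5122.33 ; rap | 8220 ; rock | 1865.5

Partition songs by genre; compute ROUND(AVG(plays), 2) within each group.
  classical: ids {5, 17} → ROUND(AVG(plays), 2)=1441.5
  folk: ids {2, 16, 24} → ROUND(AVG(plays), 2)=5122.33
  rap: ids {8} → ROUND(AVG(plays), 2)=8220
  rock: ids {10, 21} → ROUND(AVG(plays), 2)=1865.5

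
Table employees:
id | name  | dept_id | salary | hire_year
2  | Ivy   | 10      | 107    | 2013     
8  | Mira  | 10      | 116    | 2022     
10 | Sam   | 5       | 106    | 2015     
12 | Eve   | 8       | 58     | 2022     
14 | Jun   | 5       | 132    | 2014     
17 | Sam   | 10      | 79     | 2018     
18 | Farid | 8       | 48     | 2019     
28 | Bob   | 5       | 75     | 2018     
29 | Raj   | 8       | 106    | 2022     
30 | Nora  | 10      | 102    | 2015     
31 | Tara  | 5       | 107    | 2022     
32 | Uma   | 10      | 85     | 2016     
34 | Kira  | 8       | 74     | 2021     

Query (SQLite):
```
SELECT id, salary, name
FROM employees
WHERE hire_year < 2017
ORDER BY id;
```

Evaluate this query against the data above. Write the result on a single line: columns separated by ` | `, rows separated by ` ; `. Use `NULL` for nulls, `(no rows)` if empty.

hire_year < 2017: ids {2, 10, 14, 30, 32}

2 | 107 | Ivy ; 10 | 106 | Sam ; 14 | 132 | Jun ; 30 | 102 | Nora ; 32 | 85 | Uma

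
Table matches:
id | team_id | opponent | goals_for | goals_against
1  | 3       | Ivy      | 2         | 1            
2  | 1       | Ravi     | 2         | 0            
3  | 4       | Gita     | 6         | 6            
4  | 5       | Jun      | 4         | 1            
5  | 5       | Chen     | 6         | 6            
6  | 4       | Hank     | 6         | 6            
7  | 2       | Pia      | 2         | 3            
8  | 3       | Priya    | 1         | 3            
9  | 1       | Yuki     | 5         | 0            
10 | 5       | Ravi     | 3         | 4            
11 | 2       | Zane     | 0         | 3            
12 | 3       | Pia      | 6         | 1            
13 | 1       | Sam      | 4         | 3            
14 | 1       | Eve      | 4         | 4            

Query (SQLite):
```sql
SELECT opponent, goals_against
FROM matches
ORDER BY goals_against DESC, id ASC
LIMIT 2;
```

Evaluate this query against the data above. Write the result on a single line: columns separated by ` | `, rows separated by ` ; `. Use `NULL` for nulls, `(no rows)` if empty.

Sort by goals_against desc, tiebreak id asc: (6, id=3), (6, id=5), (6, id=6), (4, id=10), (4, id=14) …. Take first 2.

Gita | 6 ; Chen | 6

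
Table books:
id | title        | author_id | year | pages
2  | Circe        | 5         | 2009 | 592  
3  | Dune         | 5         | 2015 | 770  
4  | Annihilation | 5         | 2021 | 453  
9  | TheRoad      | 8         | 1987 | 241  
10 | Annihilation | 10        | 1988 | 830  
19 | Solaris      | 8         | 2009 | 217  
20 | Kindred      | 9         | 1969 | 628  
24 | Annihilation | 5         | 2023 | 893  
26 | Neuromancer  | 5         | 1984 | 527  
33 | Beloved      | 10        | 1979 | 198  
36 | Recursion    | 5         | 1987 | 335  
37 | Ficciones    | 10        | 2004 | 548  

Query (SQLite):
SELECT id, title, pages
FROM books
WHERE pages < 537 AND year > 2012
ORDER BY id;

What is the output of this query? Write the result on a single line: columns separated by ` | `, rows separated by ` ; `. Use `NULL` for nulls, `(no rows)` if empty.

4 | Annihilation | 453

pages < 537: ids {4, 9, 19, 26, 33, 36}
year > 2012: ids {3, 4, 24}
Combine with AND.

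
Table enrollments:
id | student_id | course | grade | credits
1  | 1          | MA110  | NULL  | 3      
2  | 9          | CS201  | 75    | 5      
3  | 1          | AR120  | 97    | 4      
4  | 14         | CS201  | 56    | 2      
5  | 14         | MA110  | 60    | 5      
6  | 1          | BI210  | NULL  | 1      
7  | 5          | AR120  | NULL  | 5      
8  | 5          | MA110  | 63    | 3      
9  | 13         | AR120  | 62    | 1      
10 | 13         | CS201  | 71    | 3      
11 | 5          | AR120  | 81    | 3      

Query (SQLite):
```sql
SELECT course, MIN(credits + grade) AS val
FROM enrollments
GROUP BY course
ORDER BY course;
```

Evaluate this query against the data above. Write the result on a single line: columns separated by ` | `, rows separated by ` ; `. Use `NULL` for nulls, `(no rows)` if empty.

AR120 | 63 ; BI210 | NULL ; CS201 | 58 ; MA110 | 65

For each row compute credits + grade.
Group by course; take MIN of the expression per group.
  AR120: ids {3, 7, 9, 11} → MIN(credits + grade)=63
  BI210: ids {6} → MIN(credits + grade)=NULL
  CS201: ids {2, 4, 10} → MIN(credits + grade)=58
  MA110: ids {1, 5, 8} → MIN(credits + grade)=65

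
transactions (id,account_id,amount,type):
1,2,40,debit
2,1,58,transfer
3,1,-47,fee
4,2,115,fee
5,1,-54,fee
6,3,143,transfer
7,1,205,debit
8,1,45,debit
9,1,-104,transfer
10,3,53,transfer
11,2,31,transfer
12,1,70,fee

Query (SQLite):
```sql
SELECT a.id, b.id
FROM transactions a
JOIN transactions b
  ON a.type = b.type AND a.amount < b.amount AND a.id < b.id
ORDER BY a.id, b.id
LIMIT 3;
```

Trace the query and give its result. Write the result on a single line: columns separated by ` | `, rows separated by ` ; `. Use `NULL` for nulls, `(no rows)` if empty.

1 | 7 ; 1 | 8 ; 2 | 6

Pairs (a,b) with same type, a.amount < b.amount, a.id < b.id.
type groups: debit:{1,7,8} fee:{3,4,5,12} transfer:{2,6,9,10,11}
Ordered by (a.id, b.id); first 3.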